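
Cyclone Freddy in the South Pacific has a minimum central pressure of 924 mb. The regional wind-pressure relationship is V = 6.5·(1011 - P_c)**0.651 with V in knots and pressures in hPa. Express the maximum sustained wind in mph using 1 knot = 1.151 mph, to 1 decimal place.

137.0 mph

ΔP = 1011 − 924 = 87 mb.
V ≈ 6.5 × 87^0.651 = 6.5 × 18.307 ≈ 118.998 kt.
118.998 × 1.151 ≈ 136.97 mph → 137.0 mph.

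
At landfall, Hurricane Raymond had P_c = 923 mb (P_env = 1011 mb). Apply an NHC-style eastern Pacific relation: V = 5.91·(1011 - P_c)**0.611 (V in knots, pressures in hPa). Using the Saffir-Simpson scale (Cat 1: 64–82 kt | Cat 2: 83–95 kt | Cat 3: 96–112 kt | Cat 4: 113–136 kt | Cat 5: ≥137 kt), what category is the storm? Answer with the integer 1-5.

ΔP = 1011 − 923 = 88 mb.
V ≈ 5.91 × 88^0.611 = 5.91 × 15.42 ≈ 91 kt.
91 kt falls in the Category 2 band.

2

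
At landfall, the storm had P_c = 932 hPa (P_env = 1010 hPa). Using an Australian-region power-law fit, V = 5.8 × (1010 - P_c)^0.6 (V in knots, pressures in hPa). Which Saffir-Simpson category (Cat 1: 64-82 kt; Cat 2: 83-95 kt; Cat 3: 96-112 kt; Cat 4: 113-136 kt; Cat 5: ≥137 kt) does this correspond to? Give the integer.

1

ΔP = 1010 − 932 = 78 hPa.
V ≈ 5.8 × 78^0.6 = 5.8 × 13.65 ≈ 79 kt.
79 kt falls in the Category 1 band.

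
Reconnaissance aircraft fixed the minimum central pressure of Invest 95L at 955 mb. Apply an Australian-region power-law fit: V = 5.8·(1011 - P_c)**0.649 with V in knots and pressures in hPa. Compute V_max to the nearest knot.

79 kt

ΔP = 1011 − 955 = 56 mb.
56^0.649 ≈ 13.632.
V ≈ 5.8 × 13.632 ≈ 79.1 kt.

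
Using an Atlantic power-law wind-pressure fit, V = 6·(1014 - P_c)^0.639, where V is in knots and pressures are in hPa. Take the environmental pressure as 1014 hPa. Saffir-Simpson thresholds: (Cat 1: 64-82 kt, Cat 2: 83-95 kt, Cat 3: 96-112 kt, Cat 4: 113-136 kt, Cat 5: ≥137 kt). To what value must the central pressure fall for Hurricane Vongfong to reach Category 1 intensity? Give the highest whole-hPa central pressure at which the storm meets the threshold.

Category 1 begins at V = 64 kt.
Required ΔP = (64/6)^(1/0.639) = 10.667^1.565 ≈ 40.63 hPa.
P_c ≤ 1014 − 40.63 = 973.37, so the highest integer P_c is 973 hPa.

973 hPa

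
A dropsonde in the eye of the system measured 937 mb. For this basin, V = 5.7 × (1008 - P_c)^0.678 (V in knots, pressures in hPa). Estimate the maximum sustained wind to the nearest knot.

ΔP = 1008 − 937 = 71 mb.
71^0.678 ≈ 17.995.
V ≈ 5.7 × 17.995 ≈ 102.6 kt.

103 kt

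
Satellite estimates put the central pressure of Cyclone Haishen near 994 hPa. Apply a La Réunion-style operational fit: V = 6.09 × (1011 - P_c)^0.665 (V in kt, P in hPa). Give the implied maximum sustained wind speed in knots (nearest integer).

ΔP = 1011 − 994 = 17 hPa.
17^0.665 ≈ 6.580.
V ≈ 6.09 × 6.580 ≈ 40.1 kt.

40 kt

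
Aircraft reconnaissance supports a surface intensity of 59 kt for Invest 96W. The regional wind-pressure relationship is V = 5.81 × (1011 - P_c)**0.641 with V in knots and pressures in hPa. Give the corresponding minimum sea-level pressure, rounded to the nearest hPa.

ΔP = (V / 5.81)^(1/0.641) = (59/5.81)^1.560.
59/5.81 = 10.155; 10.155^1.560 ≈ 37.19 hPa.
P_c = 1011 − 37.19 = 973.81 ≈ 974 hPa.

974 hPa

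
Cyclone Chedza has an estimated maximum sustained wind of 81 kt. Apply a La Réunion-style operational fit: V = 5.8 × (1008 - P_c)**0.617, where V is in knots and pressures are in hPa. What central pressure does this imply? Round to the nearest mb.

936 mb

ΔP = (V / 5.8)^(1/0.617) = (81/5.8)^1.621.
81/5.8 = 13.966; 13.966^1.621 ≈ 71.75 mb.
P_c = 1008 − 71.75 = 936.25 ≈ 936 mb.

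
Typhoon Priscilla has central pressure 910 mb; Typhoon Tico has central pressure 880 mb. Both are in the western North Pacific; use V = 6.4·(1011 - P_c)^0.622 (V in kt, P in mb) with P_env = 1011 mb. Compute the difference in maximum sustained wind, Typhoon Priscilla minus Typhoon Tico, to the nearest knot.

-20 kt

Typhoon Priscilla: ΔP = 101; V ≈ 6.4 × 101^0.622 ≈ 112.95 kt.
Typhoon Tico: ΔP = 131; V ≈ 6.4 × 131^0.622 ≈ 132.78 kt.
Difference ≈ 112.95 − 132.78 = -19.83 → -20 kt.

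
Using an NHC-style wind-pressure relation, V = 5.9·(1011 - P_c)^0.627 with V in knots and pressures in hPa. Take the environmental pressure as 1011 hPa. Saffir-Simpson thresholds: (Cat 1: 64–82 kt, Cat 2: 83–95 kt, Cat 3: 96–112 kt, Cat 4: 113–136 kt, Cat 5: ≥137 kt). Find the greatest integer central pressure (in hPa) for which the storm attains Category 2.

943 hPa

Category 2 begins at V = 83 kt.
Required ΔP = (83/5.9)^(1/0.627) = 14.068^1.595 ≈ 67.81 hPa.
P_c ≤ 1011 − 67.81 = 943.19, so the highest integer P_c is 943 hPa.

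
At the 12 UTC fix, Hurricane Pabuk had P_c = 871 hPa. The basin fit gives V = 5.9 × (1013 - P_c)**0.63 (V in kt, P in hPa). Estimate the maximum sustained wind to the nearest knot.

134 kt

ΔP = 1013 − 871 = 142 hPa.
142^0.63 ≈ 22.696.
V ≈ 5.9 × 22.696 ≈ 133.9 kt.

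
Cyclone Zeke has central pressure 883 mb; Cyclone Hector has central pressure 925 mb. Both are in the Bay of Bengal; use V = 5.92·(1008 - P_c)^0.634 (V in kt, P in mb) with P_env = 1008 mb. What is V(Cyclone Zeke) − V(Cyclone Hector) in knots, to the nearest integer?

Cyclone Zeke: ΔP = 125; V ≈ 5.92 × 125^0.634 ≈ 126.40 kt.
Cyclone Hector: ΔP = 83; V ≈ 5.92 × 83^0.634 ≈ 97.50 kt.
Difference ≈ 126.40 − 97.50 = 28.90 → 29 kt.

29 kt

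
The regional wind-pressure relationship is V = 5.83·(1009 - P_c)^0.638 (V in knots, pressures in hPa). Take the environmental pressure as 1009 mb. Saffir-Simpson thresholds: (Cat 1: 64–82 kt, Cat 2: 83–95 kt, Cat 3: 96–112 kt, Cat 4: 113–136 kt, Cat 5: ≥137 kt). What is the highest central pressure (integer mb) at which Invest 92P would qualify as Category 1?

Category 1 begins at V = 64 kt.
Required ΔP = (64/5.83)^(1/0.638) = 10.978^1.567 ≈ 42.75 mb.
P_c ≤ 1009 − 42.75 = 966.25, so the highest integer P_c is 966 mb.

966 mb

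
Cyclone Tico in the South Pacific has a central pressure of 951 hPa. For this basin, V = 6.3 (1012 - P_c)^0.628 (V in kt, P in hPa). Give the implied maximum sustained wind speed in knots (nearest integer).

ΔP = 1012 − 951 = 61 hPa.
61^0.628 ≈ 13.219.
V ≈ 6.3 × 13.219 ≈ 83.3 kt.

83 kt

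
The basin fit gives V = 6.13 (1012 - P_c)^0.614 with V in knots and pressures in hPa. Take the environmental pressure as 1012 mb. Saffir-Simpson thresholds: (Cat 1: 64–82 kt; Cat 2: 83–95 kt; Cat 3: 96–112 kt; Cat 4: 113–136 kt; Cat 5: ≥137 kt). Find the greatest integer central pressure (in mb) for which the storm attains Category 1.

Category 1 begins at V = 64 kt.
Required ΔP = (64/6.13)^(1/0.614) = 10.440^1.629 ≈ 45.62 mb.
P_c ≤ 1012 − 45.62 = 966.38, so the highest integer P_c is 966 mb.

966 mb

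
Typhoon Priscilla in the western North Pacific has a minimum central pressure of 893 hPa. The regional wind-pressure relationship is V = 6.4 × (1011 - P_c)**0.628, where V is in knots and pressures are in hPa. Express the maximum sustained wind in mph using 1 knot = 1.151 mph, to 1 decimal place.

ΔP = 1011 − 893 = 118 hPa.
V ≈ 6.4 × 118^0.628 = 6.4 × 20.005 ≈ 128.033 kt.
128.033 × 1.151 ≈ 147.37 mph → 147.4 mph.

147.4 mph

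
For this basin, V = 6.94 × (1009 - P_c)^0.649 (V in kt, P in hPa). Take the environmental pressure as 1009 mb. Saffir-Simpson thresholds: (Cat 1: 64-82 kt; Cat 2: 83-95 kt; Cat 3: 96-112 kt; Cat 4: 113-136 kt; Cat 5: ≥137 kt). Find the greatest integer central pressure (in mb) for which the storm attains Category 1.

Category 1 begins at V = 64 kt.
Required ΔP = (64/6.94)^(1/0.649) = 9.222^1.541 ≈ 30.66 mb.
P_c ≤ 1009 − 30.66 = 978.34, so the highest integer P_c is 978 mb.

978 mb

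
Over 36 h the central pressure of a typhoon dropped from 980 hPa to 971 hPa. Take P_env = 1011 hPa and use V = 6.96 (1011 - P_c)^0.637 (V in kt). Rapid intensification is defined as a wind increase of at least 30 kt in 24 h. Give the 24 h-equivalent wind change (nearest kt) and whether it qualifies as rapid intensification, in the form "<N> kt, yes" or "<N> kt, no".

V₁: ΔP = 31, V ≈ 6.96 × 31^0.637 ≈ 62.03 kt.
V₂: ΔP = 40, V ≈ 6.96 × 40^0.637 ≈ 72.97 kt.
ΔV over 36 h = 10.94 kt → 24 h equivalent = 10.94 × 24/36 ≈ 7.29 kt.
7 kt < 30 kt ⇒ not rapid intensification.

7 kt, no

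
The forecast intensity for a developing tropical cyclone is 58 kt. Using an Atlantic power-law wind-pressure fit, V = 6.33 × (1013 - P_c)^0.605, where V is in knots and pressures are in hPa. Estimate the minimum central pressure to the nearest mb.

ΔP = (V / 6.33)^(1/0.605) = (58/6.33)^1.653.
58/6.33 = 9.163; 9.163^1.653 ≈ 38.92 mb.
P_c = 1013 − 38.92 = 974.08 ≈ 974 mb.

974 mb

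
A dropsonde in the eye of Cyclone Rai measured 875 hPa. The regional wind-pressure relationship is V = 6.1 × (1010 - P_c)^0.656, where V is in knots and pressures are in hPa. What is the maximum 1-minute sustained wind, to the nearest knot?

152 kt

ΔP = 1010 − 875 = 135 hPa.
135^0.656 ≈ 24.975.
V ≈ 6.1 × 24.975 ≈ 152.3 kt.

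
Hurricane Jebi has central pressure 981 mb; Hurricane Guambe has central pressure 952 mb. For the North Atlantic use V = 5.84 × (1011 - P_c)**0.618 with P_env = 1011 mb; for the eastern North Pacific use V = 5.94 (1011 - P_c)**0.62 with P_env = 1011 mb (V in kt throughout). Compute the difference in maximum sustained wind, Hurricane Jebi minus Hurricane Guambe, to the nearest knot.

-27 kt

Hurricane Jebi: ΔP = 30; V ≈ 5.84 × 30^0.618 ≈ 47.78 kt.
Hurricane Guambe: ΔP = 59; V ≈ 5.94 × 59^0.62 ≈ 74.42 kt.
Difference ≈ 47.78 − 74.42 = -26.64 → -27 kt.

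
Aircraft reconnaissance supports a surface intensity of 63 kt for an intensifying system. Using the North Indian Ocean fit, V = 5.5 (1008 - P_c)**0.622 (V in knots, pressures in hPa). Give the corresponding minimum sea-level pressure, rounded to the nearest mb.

958 mb

ΔP = (V / 5.5)^(1/0.622) = (63/5.5)^1.608.
63/5.5 = 11.455; 11.455^1.608 ≈ 50.41 mb.
P_c = 1008 − 50.41 = 957.59 ≈ 958 mb.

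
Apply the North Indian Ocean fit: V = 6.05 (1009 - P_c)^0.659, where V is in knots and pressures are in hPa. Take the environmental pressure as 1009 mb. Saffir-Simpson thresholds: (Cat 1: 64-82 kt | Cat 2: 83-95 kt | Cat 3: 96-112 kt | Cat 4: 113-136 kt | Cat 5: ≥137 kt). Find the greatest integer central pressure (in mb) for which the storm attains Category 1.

973 mb

Category 1 begins at V = 64 kt.
Required ΔP = (64/6.05)^(1/0.659) = 10.579^1.517 ≈ 35.85 mb.
P_c ≤ 1009 − 35.85 = 973.15, so the highest integer P_c is 973 mb.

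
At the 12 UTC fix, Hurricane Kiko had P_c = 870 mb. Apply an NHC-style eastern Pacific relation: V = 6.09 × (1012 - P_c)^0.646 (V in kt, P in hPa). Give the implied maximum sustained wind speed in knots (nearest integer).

150 kt

ΔP = 1012 − 870 = 142 mb.
142^0.646 ≈ 24.568.
V ≈ 6.09 × 24.568 ≈ 149.6 kt.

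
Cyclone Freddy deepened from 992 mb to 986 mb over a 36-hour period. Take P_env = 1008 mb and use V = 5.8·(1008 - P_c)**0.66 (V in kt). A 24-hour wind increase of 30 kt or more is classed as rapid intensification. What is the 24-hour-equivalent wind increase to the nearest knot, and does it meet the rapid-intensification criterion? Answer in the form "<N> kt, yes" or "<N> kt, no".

V₁: ΔP = 16, V ≈ 5.8 × 16^0.66 ≈ 36.15 kt.
V₂: ΔP = 22, V ≈ 5.8 × 22^0.66 ≈ 44.61 kt.
ΔV over 36 h = 8.46 kt → 24 h equivalent = 8.46 × 24/36 ≈ 5.64 kt.
6 kt < 30 kt ⇒ not rapid intensification.

6 kt, no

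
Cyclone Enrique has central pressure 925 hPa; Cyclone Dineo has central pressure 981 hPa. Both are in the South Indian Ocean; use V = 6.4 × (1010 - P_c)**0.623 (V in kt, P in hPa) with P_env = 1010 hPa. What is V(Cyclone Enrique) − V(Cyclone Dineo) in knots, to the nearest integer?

Cyclone Enrique: ΔP = 85; V ≈ 6.4 × 85^0.623 ≈ 101.91 kt.
Cyclone Dineo: ΔP = 29; V ≈ 6.4 × 29^0.623 ≈ 52.15 kt.
Difference ≈ 101.91 − 52.15 = 49.76 → 50 kt.

50 kt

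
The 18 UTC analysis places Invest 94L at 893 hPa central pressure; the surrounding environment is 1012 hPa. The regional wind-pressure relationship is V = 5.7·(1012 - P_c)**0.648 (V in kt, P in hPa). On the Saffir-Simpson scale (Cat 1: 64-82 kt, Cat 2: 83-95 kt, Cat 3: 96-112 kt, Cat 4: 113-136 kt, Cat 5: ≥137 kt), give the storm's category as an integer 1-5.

4

ΔP = 1012 − 893 = 119 hPa.
V ≈ 5.7 × 119^0.648 = 5.7 × 22.13 ≈ 126 kt.
126 kt falls in the Category 4 band.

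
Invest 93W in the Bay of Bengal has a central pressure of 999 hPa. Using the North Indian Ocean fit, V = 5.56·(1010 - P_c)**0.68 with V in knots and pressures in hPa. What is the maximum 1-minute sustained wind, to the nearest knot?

ΔP = 1010 − 999 = 11 hPa.
11^0.68 ≈ 5.107.
V ≈ 5.56 × 5.107 ≈ 28.4 kt.

28 kt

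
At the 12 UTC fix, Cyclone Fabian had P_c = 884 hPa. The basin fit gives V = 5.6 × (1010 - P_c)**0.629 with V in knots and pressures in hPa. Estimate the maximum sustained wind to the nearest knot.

ΔP = 1010 − 884 = 126 hPa.
126^0.629 ≈ 20.948.
V ≈ 5.6 × 20.948 ≈ 117.3 kt.

117 kt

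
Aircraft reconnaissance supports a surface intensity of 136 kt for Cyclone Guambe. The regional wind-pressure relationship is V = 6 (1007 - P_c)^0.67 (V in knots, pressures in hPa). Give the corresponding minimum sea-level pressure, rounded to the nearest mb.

902 mb

ΔP = (V / 6)^(1/0.67) = (136/6)^1.493.
136/6 = 22.667; 22.667^1.493 ≈ 105.43 mb.
P_c = 1007 − 105.43 = 901.57 ≈ 902 mb.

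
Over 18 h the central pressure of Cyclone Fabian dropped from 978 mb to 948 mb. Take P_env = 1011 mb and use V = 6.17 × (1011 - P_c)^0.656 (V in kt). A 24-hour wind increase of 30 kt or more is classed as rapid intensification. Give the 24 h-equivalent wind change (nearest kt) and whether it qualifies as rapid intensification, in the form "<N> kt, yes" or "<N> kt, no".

V₁: ΔP = 33, V ≈ 6.17 × 33^0.656 ≈ 61.15 kt.
V₂: ΔP = 63, V ≈ 6.17 × 63^0.656 ≈ 93.47 kt.
ΔV over 18 h = 32.32 kt → 24 h equivalent = 32.32 × 24/18 ≈ 43.09 kt.
43 kt ≥ 30 kt ⇒ rapid intensification.

43 kt, yes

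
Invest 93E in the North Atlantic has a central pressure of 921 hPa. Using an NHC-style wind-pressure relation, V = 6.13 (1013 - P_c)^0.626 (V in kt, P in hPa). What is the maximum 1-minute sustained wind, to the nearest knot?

ΔP = 1013 − 921 = 92 hPa.
92^0.626 ≈ 16.956.
V ≈ 6.13 × 16.956 ≈ 103.9 kt.

104 kt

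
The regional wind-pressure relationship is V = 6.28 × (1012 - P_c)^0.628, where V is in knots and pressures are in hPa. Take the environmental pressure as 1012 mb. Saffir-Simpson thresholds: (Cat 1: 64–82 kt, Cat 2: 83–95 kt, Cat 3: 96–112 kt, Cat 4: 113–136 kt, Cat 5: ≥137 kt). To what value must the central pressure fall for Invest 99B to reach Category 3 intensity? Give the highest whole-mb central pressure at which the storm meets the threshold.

935 mb

Category 3 begins at V = 96 kt.
Required ΔP = (96/6.28)^(1/0.628) = 15.287^1.592 ≈ 76.89 mb.
P_c ≤ 1012 − 76.89 = 935.11, so the highest integer P_c is 935 mb.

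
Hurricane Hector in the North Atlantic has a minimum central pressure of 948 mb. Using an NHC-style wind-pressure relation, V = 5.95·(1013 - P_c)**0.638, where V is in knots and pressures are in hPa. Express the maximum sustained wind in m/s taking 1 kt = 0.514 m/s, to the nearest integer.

44 m/s

ΔP = 1013 − 948 = 65 mb.
V ≈ 5.95 × 65^0.638 = 5.95 × 14.343 ≈ 85.341 kt.
85.341 × 0.514 ≈ 43.87 m/s → 44 m/s.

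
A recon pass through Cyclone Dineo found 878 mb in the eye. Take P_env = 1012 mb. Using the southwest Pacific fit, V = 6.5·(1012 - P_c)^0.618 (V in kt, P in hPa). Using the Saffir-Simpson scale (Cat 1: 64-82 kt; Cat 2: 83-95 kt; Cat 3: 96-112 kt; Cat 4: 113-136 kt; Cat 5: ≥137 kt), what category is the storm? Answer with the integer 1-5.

4

ΔP = 1012 − 878 = 134 mb.
V ≈ 6.5 × 134^0.618 = 6.5 × 20.63 ≈ 134 kt.
134 kt falls in the Category 4 band.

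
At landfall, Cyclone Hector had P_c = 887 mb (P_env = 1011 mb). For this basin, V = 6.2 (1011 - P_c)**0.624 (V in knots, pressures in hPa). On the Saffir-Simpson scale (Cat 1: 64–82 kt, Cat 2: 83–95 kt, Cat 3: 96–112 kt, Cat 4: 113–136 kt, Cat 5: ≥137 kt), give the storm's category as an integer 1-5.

4

ΔP = 1011 − 887 = 124 mb.
V ≈ 6.2 × 124^0.624 = 6.2 × 20.24 ≈ 126 kt.
126 kt falls in the Category 4 band.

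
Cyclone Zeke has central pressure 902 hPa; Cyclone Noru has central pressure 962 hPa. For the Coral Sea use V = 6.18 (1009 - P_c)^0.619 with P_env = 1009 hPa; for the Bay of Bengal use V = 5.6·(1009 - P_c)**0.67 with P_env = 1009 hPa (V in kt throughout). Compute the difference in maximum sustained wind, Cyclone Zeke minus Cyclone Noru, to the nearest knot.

38 kt

Cyclone Zeke: ΔP = 107; V ≈ 6.18 × 107^0.619 ≈ 111.47 kt.
Cyclone Noru: ΔP = 47; V ≈ 5.6 × 47^0.67 ≈ 73.87 kt.
Difference ≈ 111.47 − 73.87 = 37.60 → 38 kt.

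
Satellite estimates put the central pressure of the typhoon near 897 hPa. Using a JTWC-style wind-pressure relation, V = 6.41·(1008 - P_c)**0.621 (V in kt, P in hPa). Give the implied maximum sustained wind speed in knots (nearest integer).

ΔP = 1008 − 897 = 111 hPa.
111^0.621 ≈ 18.627.
V ≈ 6.41 × 18.627 ≈ 119.4 kt.

119 kt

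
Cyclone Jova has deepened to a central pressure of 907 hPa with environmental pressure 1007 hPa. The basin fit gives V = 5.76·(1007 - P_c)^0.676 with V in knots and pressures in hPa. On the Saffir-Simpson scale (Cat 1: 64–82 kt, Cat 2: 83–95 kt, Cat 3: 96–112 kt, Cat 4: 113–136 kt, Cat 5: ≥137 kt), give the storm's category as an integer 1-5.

ΔP = 1007 − 907 = 100 hPa.
V ≈ 5.76 × 100^0.676 = 5.76 × 22.49 ≈ 130 kt.
130 kt falls in the Category 4 band.

4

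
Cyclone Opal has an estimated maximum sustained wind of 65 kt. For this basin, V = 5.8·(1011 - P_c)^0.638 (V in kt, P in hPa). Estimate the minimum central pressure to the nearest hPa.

ΔP = (V / 5.8)^(1/0.638) = (65/5.8)^1.567.
65/5.8 = 11.207; 11.207^1.567 ≈ 44.15 hPa.
P_c = 1011 − 44.15 = 966.85 ≈ 967 hPa.

967 hPa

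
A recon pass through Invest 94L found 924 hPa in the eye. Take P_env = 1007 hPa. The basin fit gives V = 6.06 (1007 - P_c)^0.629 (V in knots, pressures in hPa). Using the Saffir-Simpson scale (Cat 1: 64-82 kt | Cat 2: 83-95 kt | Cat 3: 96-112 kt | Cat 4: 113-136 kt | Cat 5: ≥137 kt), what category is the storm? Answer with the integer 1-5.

3

ΔP = 1007 − 924 = 83 hPa.
V ≈ 6.06 × 83^0.629 = 6.06 × 16.11 ≈ 98 kt.
98 kt falls in the Category 3 band.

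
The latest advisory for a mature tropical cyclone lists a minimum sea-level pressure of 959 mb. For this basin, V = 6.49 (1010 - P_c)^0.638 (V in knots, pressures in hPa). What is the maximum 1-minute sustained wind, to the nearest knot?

80 kt

ΔP = 1010 − 959 = 51 mb.
51^0.638 ≈ 12.287.
V ≈ 6.49 × 12.287 ≈ 79.7 kt.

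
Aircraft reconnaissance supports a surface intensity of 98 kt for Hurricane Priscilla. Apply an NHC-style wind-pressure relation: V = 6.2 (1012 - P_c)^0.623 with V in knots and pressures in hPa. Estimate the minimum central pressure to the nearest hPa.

ΔP = (V / 6.2)^(1/0.623) = (98/6.2)^1.605.
98/6.2 = 15.806; 15.806^1.605 ≈ 84.00 hPa.
P_c = 1012 − 84.00 = 928.00 ≈ 928 hPa.

928 hPa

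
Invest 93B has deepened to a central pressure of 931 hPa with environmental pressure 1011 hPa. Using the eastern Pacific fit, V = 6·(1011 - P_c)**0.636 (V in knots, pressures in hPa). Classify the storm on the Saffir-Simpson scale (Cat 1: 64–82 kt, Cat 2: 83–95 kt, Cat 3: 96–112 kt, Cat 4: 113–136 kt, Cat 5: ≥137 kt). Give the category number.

ΔP = 1011 − 931 = 80 hPa.
V ≈ 6 × 80^0.636 = 6 × 16.23 ≈ 97 kt.
97 kt falls in the Category 3 band.

3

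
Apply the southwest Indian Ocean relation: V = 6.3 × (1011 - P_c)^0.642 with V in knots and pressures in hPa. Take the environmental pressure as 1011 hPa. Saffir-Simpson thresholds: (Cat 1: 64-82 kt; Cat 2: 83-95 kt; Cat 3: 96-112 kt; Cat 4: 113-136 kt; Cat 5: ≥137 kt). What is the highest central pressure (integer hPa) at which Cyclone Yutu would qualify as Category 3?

Category 3 begins at V = 96 kt.
Required ΔP = (96/6.3)^(1/0.642) = 15.238^1.558 ≈ 69.59 hPa.
P_c ≤ 1011 − 69.59 = 941.41, so the highest integer P_c is 941 hPa.

941 hPa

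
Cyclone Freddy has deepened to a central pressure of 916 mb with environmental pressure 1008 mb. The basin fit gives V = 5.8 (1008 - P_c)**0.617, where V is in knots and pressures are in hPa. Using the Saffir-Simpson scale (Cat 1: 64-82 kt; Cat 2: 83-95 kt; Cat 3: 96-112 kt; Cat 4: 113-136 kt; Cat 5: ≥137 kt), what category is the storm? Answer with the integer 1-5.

2

ΔP = 1008 − 916 = 92 mb.
V ≈ 5.8 × 92^0.617 = 5.8 × 16.28 ≈ 94 kt.
94 kt falls in the Category 2 band.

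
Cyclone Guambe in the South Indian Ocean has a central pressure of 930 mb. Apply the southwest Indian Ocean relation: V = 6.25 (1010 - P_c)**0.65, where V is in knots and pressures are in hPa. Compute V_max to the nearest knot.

ΔP = 1010 − 930 = 80 mb.
80^0.65 ≈ 17.259.
V ≈ 6.25 × 17.259 ≈ 107.9 kt.

108 kt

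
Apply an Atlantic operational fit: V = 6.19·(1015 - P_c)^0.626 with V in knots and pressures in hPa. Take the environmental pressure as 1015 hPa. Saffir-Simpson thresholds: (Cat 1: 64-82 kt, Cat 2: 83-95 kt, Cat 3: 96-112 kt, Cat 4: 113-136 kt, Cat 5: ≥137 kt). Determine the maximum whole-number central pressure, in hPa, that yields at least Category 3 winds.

935 hPa

Category 3 begins at V = 96 kt.
Required ΔP = (96/6.19)^(1/0.626) = 15.509^1.597 ≈ 79.78 hPa.
P_c ≤ 1015 − 79.78 = 935.22, so the highest integer P_c is 935 hPa.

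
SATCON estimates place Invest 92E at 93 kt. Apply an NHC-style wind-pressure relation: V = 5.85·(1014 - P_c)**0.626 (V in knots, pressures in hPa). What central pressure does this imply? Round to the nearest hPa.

931 hPa

ΔP = (V / 5.85)^(1/0.626) = (93/5.85)^1.597.
93/5.85 = 15.897; 15.897^1.597 ≈ 83.00 hPa.
P_c = 1014 − 83.00 = 931.00 ≈ 931 hPa.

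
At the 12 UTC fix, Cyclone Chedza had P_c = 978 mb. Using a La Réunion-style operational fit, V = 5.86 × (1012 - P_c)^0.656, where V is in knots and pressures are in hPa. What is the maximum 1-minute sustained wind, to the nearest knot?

ΔP = 1012 − 978 = 34 mb.
34^0.656 ≈ 10.108.
V ≈ 5.86 × 10.108 ≈ 59.2 kt.

59 kt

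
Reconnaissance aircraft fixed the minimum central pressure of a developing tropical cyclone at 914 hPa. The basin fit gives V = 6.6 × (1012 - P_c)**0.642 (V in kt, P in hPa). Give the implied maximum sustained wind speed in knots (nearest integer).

ΔP = 1012 − 914 = 98 hPa.
98^0.642 ≈ 18.983.
V ≈ 6.6 × 18.983 ≈ 125.3 kt.

125 kt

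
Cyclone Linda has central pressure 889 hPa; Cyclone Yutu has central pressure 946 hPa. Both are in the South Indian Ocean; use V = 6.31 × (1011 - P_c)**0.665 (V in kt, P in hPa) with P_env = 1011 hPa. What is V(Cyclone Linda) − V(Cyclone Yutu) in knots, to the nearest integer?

Cyclone Linda: ΔP = 122; V ≈ 6.31 × 122^0.665 ≈ 153.98 kt.
Cyclone Yutu: ΔP = 65; V ≈ 6.31 × 65^0.665 ≈ 101.30 kt.
Difference ≈ 153.98 − 101.30 = 52.68 → 53 kt.

53 kt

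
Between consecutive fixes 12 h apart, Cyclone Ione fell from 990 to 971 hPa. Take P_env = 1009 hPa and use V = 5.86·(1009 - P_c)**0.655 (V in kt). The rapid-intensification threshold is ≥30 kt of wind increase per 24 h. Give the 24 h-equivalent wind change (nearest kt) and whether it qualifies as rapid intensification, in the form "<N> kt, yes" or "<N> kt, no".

V₁: ΔP = 19, V ≈ 5.86 × 19^0.655 ≈ 40.32 kt.
V₂: ΔP = 38, V ≈ 5.86 × 38^0.655 ≈ 63.48 kt.
ΔV over 12 h = 23.16 kt → 24 h equivalent = 23.16 × 24/12 ≈ 46.32 kt.
46 kt ≥ 30 kt ⇒ rapid intensification.

46 kt, yes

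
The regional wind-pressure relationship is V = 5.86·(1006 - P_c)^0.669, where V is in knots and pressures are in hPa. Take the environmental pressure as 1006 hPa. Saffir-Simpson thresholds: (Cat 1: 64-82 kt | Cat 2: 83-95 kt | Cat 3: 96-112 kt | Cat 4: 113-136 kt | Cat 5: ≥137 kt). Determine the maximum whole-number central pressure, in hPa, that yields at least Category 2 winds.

Category 2 begins at V = 83 kt.
Required ΔP = (83/5.86)^(1/0.669) = 14.164^1.495 ≈ 52.57 hPa.
P_c ≤ 1006 − 52.57 = 953.43, so the highest integer P_c is 953 hPa.

953 hPa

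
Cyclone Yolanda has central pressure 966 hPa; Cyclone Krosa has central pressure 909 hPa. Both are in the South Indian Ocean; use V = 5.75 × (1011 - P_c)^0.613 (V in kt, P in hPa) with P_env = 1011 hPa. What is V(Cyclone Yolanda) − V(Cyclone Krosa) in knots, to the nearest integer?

Cyclone Yolanda: ΔP = 45; V ≈ 5.75 × 45^0.613 ≈ 59.30 kt.
Cyclone Krosa: ΔP = 102; V ≈ 5.75 × 102^0.613 ≈ 97.94 kt.
Difference ≈ 59.30 − 97.94 = -38.64 → -39 kt.

-39 kt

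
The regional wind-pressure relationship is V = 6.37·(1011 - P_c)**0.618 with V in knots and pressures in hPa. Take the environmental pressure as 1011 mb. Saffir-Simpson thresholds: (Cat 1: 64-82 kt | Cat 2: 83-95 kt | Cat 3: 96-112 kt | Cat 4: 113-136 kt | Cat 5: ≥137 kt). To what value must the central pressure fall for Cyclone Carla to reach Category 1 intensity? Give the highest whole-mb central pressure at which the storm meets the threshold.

Category 1 begins at V = 64 kt.
Required ΔP = (64/6.37)^(1/0.618) = 10.047^1.618 ≈ 41.82 mb.
P_c ≤ 1011 − 41.82 = 969.18, so the highest integer P_c is 969 mb.

969 mb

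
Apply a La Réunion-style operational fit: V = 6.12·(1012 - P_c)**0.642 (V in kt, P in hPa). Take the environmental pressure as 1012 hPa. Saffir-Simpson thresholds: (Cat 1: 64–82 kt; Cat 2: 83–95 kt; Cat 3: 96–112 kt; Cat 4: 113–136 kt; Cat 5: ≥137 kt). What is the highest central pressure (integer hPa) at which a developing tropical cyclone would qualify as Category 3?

939 hPa

Category 3 begins at V = 96 kt.
Required ΔP = (96/6.12)^(1/0.642) = 15.686^1.558 ≈ 72.81 hPa.
P_c ≤ 1012 − 72.81 = 939.19, so the highest integer P_c is 939 hPa.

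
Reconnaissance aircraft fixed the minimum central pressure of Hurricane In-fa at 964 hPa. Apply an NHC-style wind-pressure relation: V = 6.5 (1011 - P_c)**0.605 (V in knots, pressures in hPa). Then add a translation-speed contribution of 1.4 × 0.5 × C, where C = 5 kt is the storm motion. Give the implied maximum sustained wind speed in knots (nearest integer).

ΔP = 1011 − 964 = 47 hPa.
47^0.605 ≈ 10.271.
V ≈ 6.5 × 10.271 ≈ 66.8 kt.
Translation term: 1.4 × 0.5 × 5 = 3.5 kt.
Corrected V ≈ 70.3 kt → 70 kt.

70 kt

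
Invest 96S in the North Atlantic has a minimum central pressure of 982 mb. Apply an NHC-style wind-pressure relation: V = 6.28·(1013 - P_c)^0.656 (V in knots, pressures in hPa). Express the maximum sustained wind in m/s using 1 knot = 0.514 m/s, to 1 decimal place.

ΔP = 1013 − 982 = 31 mb.
V ≈ 6.28 × 31^0.656 = 6.28 × 9.513 ≈ 59.744 kt.
59.744 × 0.514 ≈ 30.71 m/s → 30.7 m/s.

30.7 m/s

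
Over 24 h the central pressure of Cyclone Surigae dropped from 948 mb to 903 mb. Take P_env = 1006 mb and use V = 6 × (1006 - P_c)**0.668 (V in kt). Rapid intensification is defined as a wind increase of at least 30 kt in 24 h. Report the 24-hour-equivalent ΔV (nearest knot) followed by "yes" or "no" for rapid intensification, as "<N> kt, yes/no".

42 kt, yes

V₁: ΔP = 58, V ≈ 6 × 58^0.668 ≈ 90.39 kt.
V₂: ΔP = 103, V ≈ 6 × 103^0.668 ≈ 132.66 kt.
ΔV over 24 h = 42.27 kt → 24 h equivalent = 42.27 × 24/24 ≈ 42.27 kt.
42 kt ≥ 30 kt ⇒ rapid intensification.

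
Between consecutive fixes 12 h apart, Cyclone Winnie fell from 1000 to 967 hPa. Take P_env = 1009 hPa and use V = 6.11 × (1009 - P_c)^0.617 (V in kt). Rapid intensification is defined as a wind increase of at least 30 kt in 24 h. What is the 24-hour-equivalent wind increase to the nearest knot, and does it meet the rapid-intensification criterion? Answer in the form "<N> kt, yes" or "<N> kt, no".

V₁: ΔP = 9, V ≈ 6.11 × 9^0.617 ≈ 23.70 kt.
V₂: ΔP = 42, V ≈ 6.11 × 42^0.617 ≈ 61.32 kt.
ΔV over 12 h = 37.62 kt → 24 h equivalent = 37.62 × 24/12 ≈ 75.24 kt.
75 kt ≥ 30 kt ⇒ rapid intensification.

75 kt, yes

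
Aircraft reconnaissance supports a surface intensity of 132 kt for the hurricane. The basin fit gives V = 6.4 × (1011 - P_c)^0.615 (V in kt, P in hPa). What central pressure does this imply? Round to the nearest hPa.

ΔP = (V / 6.4)^(1/0.615) = (132/6.4)^1.626.
132/6.4 = 20.625; 20.625^1.626 ≈ 137.16 hPa.
P_c = 1011 − 137.16 = 873.84 ≈ 874 hPa.

874 hPa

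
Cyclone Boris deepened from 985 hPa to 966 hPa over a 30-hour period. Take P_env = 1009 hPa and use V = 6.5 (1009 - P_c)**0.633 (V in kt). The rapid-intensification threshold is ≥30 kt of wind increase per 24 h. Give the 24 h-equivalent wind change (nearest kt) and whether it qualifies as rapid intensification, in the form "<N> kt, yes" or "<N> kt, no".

V₁: ΔP = 24, V ≈ 6.5 × 24^0.633 ≈ 48.59 kt.
V₂: ΔP = 43, V ≈ 6.5 × 43^0.633 ≈ 70.29 kt.
ΔV over 30 h = 21.70 kt → 24 h equivalent = 21.70 × 24/30 ≈ 17.36 kt.
17 kt < 30 kt ⇒ not rapid intensification.

17 kt, no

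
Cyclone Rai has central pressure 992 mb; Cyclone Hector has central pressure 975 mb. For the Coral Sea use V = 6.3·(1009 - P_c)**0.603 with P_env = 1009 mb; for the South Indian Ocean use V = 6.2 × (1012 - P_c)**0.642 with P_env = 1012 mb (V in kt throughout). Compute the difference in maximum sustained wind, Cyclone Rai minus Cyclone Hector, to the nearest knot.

-28 kt

Cyclone Rai: ΔP = 17; V ≈ 6.3 × 17^0.603 ≈ 34.78 kt.
Cyclone Hector: ΔP = 37; V ≈ 6.2 × 37^0.642 ≈ 62.98 kt.
Difference ≈ 34.78 − 62.98 = -28.20 → -28 kt.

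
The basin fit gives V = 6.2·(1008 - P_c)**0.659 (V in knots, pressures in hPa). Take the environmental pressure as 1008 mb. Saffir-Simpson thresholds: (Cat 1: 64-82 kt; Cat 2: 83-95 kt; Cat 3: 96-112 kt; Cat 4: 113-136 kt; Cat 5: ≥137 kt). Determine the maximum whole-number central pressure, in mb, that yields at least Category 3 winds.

Category 3 begins at V = 96 kt.
Required ΔP = (96/6.2)^(1/0.659) = 15.484^1.517 ≈ 63.91 mb.
P_c ≤ 1008 − 63.91 = 944.09, so the highest integer P_c is 944 mb.

944 mb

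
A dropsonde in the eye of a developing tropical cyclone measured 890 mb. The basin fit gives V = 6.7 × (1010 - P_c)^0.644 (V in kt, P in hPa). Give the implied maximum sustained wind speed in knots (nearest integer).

ΔP = 1010 − 890 = 120 mb.
120^0.644 ≈ 21.827.
V ≈ 6.7 × 21.827 ≈ 146.2 kt.

146 kt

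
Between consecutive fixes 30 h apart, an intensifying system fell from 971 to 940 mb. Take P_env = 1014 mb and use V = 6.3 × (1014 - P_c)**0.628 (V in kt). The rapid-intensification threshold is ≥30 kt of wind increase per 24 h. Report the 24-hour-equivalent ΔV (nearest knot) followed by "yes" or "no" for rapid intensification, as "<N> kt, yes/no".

22 kt, no

V₁: ΔP = 43, V ≈ 6.3 × 43^0.628 ≈ 66.86 kt.
V₂: ΔP = 74, V ≈ 6.3 × 74^0.628 ≈ 94.02 kt.
ΔV over 30 h = 27.16 kt → 24 h equivalent = 27.16 × 24/30 ≈ 21.73 kt.
22 kt < 30 kt ⇒ not rapid intensification.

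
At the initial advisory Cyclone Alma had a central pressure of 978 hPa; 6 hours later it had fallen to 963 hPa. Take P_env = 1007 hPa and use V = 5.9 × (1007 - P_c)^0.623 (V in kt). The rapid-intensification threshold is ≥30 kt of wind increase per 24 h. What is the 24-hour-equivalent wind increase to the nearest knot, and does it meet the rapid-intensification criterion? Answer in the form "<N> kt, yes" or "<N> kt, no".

V₁: ΔP = 29, V ≈ 5.9 × 29^0.623 ≈ 48.08 kt.
V₂: ΔP = 44, V ≈ 5.9 × 44^0.623 ≈ 62.33 kt.
ΔV over 6 h = 14.25 kt → 24 h equivalent = 14.25 × 24/6 ≈ 57.00 kt.
57 kt ≥ 30 kt ⇒ rapid intensification.

57 kt, yes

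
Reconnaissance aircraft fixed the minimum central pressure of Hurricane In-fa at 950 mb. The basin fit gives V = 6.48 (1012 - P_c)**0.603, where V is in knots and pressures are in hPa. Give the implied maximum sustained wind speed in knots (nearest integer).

ΔP = 1012 − 950 = 62 mb.
62^0.603 ≈ 12.045.
V ≈ 6.48 × 12.045 ≈ 78.1 kt.

78 kt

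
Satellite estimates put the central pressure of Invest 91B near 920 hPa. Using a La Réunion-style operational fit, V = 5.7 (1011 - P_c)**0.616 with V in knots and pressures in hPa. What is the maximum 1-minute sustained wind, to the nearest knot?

92 kt

ΔP = 1011 − 920 = 91 hPa.
91^0.616 ≈ 16.098.
V ≈ 5.7 × 16.098 ≈ 91.8 kt.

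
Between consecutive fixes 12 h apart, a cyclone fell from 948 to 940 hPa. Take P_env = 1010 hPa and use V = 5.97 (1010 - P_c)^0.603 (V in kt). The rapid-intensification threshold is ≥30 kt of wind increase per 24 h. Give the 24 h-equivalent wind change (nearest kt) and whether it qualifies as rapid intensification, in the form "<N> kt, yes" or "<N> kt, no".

11 kt, no

V₁: ΔP = 62, V ≈ 5.97 × 62^0.603 ≈ 71.91 kt.
V₂: ΔP = 70, V ≈ 5.97 × 70^0.603 ≈ 77.37 kt.
ΔV over 12 h = 5.46 kt → 24 h equivalent = 5.46 × 24/12 ≈ 10.92 kt.
11 kt < 30 kt ⇒ not rapid intensification.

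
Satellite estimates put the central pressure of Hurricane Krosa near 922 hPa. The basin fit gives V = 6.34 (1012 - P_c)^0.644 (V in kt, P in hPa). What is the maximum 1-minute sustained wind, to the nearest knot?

ΔP = 1012 − 922 = 90 hPa.
90^0.644 ≈ 18.136.
V ≈ 6.34 × 18.136 ≈ 115.0 kt.

115 kt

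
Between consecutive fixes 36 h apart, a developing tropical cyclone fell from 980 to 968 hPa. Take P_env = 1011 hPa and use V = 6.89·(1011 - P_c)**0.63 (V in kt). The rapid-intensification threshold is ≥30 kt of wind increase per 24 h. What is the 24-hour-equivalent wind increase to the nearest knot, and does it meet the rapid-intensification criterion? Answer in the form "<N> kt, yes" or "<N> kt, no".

V₁: ΔP = 31, V ≈ 6.89 × 31^0.63 ≈ 59.95 kt.
V₂: ΔP = 43, V ≈ 6.89 × 43^0.63 ≈ 73.67 kt.
ΔV over 36 h = 13.72 kt → 24 h equivalent = 13.72 × 24/36 ≈ 9.15 kt.
9 kt < 30 kt ⇒ not rapid intensification.

9 kt, no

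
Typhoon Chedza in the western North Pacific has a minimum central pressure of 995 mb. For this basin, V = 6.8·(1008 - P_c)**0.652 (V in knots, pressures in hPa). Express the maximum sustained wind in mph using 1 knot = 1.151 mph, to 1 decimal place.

ΔP = 1008 − 995 = 13 mb.
V ≈ 6.8 × 13^0.652 = 6.8 × 5.325 ≈ 36.208 kt.
36.208 × 1.151 ≈ 41.67 mph → 41.7 mph.

41.7 mph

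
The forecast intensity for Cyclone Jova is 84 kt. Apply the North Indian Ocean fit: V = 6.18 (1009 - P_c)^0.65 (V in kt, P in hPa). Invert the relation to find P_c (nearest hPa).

954 hPa

ΔP = (V / 6.18)^(1/0.65) = (84/6.18)^1.538.
84/6.18 = 13.592; 13.592^1.538 ≈ 55.40 hPa.
P_c = 1009 − 55.40 = 953.60 ≈ 954 hPa.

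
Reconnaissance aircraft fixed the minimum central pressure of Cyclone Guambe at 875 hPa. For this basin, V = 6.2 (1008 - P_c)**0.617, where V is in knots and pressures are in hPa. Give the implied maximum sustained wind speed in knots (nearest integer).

ΔP = 1008 − 875 = 133 hPa.
133^0.617 ≈ 20.437.
V ≈ 6.2 × 20.437 ≈ 126.7 kt.

127 kt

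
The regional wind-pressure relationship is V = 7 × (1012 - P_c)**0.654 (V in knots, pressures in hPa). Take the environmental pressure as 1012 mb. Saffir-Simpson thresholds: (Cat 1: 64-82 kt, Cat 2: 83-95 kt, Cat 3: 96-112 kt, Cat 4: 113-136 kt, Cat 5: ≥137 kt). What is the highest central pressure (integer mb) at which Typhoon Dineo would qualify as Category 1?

Category 1 begins at V = 64 kt.
Required ΔP = (64/7)^(1/0.654) = 9.143^1.529 ≈ 29.48 mb.
P_c ≤ 1012 − 29.48 = 982.52, so the highest integer P_c is 982 mb.

982 mb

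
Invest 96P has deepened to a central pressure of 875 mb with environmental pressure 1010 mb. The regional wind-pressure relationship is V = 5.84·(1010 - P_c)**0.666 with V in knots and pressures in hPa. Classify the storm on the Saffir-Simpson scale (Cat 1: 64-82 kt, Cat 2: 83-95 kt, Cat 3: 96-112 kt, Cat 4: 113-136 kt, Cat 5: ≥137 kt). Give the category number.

ΔP = 1010 − 875 = 135 mb.
V ≈ 5.84 × 135^0.666 = 5.84 × 26.23 ≈ 153 kt.
153 kt falls in the Category 5 band.

5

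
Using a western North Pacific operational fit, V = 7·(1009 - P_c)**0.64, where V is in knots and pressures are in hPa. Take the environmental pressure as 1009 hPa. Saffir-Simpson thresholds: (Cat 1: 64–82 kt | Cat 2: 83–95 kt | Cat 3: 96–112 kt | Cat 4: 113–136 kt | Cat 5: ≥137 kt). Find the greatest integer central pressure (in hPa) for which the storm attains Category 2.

Category 2 begins at V = 83 kt.
Required ΔP = (83/7)^(1/0.64) = 11.857^1.562 ≈ 47.65 hPa.
P_c ≤ 1009 − 47.65 = 961.35, so the highest integer P_c is 961 hPa.

961 hPa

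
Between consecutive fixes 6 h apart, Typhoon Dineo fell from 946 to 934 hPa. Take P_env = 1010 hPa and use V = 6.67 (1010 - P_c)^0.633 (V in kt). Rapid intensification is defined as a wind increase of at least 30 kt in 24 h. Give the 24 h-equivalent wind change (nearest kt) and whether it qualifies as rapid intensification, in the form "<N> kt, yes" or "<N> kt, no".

V₁: ΔP = 64, V ≈ 6.67 × 64^0.633 ≈ 92.78 kt.
V₂: ΔP = 76, V ≈ 6.67 × 76^0.633 ≈ 103.44 kt.
ΔV over 6 h = 10.66 kt → 24 h equivalent = 10.66 × 24/6 ≈ 42.64 kt.
43 kt ≥ 30 kt ⇒ rapid intensification.

43 kt, yes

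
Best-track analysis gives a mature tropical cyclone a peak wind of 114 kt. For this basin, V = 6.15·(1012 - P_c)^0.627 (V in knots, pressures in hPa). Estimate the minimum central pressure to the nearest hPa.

ΔP = (V / 6.15)^(1/0.627) = (114/6.15)^1.595.
114/6.15 = 18.537; 18.537^1.595 ≈ 105.29 hPa.
P_c = 1012 − 105.29 = 906.71 ≈ 907 hPa.

907 hPa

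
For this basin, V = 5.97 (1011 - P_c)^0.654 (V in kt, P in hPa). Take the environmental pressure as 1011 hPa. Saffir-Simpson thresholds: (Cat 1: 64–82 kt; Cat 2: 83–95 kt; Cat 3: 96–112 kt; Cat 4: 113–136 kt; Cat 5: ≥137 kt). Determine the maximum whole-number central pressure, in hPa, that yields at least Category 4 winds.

921 hPa

Category 4 begins at V = 113 kt.
Required ΔP = (113/5.97)^(1/0.654) = 18.928^1.529 ≈ 89.69 hPa.
P_c ≤ 1011 − 89.69 = 921.31, so the highest integer P_c is 921 hPa.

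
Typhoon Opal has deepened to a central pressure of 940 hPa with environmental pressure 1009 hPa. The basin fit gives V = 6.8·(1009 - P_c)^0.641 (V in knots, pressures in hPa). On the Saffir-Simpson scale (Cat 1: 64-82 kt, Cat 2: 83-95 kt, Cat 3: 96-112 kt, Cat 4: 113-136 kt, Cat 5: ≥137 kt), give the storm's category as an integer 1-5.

3

ΔP = 1009 − 940 = 69 hPa.
V ≈ 6.8 × 69^0.641 = 6.8 × 15.09 ≈ 103 kt.
103 kt falls in the Category 3 band.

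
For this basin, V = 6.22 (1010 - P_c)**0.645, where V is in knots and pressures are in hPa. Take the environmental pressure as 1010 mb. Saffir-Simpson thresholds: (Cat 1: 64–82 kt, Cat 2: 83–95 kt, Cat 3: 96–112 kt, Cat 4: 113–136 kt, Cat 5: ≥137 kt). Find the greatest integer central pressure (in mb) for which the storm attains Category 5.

Category 5 begins at V = 137 kt.
Required ΔP = (137/6.22)^(1/0.645) = 22.026^1.550 ≈ 120.80 mb.
P_c ≤ 1010 − 120.80 = 889.20, so the highest integer P_c is 889 mb.

889 mb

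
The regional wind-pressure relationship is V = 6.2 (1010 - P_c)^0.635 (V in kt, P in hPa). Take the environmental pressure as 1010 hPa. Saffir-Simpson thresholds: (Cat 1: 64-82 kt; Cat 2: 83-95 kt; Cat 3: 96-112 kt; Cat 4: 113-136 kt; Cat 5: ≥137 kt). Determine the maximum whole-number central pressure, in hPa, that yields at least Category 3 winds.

935 hPa

Category 3 begins at V = 96 kt.
Required ΔP = (96/6.2)^(1/0.635) = 15.484^1.575 ≈ 74.79 hPa.
P_c ≤ 1010 − 74.79 = 935.21, so the highest integer P_c is 935 hPa.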